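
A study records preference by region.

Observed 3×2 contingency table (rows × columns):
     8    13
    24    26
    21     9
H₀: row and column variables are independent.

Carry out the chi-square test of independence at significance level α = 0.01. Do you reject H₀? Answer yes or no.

reject H₀: no

Row totals [21, 50, 30], col totals [53, 48], n=101
χ² = (8−11.02)²/11.02 + (13−9.98)²/9.98 + (24−26.24)²/26.24 + (26−23.76)²/23.76 + (21−15.74)²/15.74 + (9−14.26)²/14.26 = 5.8373
df = 2
p-value (upper-tail) = 0.05401
At α=0.01: p ≥ α → fail to reject H₀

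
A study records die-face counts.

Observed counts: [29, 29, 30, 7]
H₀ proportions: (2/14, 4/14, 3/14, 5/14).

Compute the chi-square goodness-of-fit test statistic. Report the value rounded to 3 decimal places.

test statistic = 43.607

n = 95; E_i = n·p_i = [13.57, 27.14, 20.36, 33.93]
χ² = (29−13.57)²/13.57 + (29−27.14)²/27.14 + (30−20.36)²/20.36 + (7−33.93)²/33.93 = 43.6074
df = 3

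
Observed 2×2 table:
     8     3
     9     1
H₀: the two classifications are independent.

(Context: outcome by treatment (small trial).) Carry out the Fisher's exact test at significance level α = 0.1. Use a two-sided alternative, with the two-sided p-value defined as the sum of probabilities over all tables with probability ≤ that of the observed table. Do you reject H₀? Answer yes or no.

Margins: r₁=11, r₂=10, c₁=17, c₂=4, n=21
p_obs = C(11,8)·C(10,9)/C(21,17); sum pmf over tables with pmf ≤ p_obs
p-value (two-sided) = 0.58647
At α=0.1: p ≥ α → fail to reject H₀

reject H₀: no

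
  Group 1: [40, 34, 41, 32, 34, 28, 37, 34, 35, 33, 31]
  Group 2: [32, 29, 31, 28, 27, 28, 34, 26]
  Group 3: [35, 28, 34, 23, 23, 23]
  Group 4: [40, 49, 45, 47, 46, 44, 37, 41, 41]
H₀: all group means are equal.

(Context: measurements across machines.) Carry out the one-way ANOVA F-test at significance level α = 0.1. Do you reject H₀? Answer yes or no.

reject H₀: yes

Group means [34.45, 29.38, 27.67, 43.33], grand mean 34.412
SSB = Σnᵢ(x̄ᵢ−x̄)² = 1192.300; SSW = ΣΣ(x−x̄ᵢ)² = 471.936
MSB = 1192.300/3 = 397.4332; MSW = 471.936/30 = 15.7312
F = MSB/MSW = 25.2640
df = (3, 30)
p-value (upper-tail) = 0.00000
At α=0.1: p < α → reject H₀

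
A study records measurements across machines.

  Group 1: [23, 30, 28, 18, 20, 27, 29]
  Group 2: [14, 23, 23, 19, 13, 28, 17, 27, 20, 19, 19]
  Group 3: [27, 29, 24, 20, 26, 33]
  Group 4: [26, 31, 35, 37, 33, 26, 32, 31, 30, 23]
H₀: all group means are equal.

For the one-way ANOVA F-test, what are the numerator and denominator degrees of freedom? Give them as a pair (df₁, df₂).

degrees of freedom = [3, 30]

k = 4 groups, N = 34 total
df = (k−1, N−k) = (4−1, 34−4) = (3, 30)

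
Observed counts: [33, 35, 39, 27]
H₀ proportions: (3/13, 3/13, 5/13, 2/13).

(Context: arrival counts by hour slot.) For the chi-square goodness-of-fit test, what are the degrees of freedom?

df = k − 1 = 4 − 1 = 3

degrees of freedom = 3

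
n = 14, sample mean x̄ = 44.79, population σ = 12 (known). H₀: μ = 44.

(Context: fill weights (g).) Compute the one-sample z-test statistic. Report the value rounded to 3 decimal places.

SE = σ/√n = 12/√14 = 3.2071
z = (x̄−μ₀)/SE = (44.79−44)/3.2071 = 0.2463

test statistic = 0.246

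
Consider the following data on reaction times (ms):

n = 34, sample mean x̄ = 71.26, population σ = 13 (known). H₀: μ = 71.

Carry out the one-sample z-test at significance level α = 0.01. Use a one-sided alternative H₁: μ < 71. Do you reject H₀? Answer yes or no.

SE = σ/√n = 13/√34 = 2.2295
z = (x̄−μ₀)/SE = (71.26−71)/2.2295 = 0.1166
p-value (one-sided, H₁ less) = 0.54642
At α=0.01: p ≥ α → fail to reject H₀

reject H₀: no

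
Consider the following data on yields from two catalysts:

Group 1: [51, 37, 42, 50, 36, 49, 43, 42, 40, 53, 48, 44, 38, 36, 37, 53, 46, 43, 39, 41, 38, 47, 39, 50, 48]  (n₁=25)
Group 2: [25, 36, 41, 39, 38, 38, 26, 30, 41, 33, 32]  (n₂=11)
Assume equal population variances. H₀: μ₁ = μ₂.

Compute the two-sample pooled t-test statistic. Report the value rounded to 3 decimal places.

test statistic = 4.538

x̄₁=43.600, s₁=5.523, n₁=25
x̄₂=34.455, s₂=5.681, n₂=11
s_p² = [24·5.523² + 10·5.681²]/34 = 31.0214
SE = √(s_p²·(1/25+1/11)) = 2.0152
t = (43.600−34.455)/2.0152 = 4.5383
df = 34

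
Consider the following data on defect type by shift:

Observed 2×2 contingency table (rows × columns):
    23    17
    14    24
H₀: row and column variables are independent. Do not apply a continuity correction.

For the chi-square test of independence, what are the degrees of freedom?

df = (r−1)(c−1) = (2−1)·(2−1) = 1

degrees of freedom = 1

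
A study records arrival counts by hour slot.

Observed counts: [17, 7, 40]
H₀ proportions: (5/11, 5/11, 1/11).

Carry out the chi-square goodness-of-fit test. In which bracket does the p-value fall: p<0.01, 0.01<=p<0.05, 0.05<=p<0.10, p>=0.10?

n = 64; E_i = n·p_i = [29.09, 29.09, 5.82]
χ² = (17−29.09)²/29.09 + (7−29.09)²/29.09 + (40−5.82)²/5.82 = 222.6187
df = 2
p-value (upper-tail) = 0.00000
→ bracket: p<0.01

p-value bracket: p<0.01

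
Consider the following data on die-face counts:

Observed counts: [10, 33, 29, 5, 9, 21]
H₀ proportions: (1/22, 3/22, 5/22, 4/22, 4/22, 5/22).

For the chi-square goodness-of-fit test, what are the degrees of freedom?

degrees of freedom = 5

df = k − 1 = 6 − 1 = 5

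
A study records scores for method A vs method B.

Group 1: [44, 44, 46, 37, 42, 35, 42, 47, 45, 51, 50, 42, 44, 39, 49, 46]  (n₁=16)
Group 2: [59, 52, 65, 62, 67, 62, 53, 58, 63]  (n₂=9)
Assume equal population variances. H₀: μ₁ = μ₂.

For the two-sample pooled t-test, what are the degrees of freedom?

df = n₁ + n₂ − 2 = 16 + 9 − 2 = 23

degrees of freedom = 23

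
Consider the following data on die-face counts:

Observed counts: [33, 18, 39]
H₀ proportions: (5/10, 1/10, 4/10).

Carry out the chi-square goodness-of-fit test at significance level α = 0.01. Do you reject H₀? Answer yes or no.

reject H₀: yes

n = 90; E_i = n·p_i = [45.00, 9.00, 36.00]
χ² = (33−45.00)²/45.00 + (18−9.00)²/9.00 + (39−36.00)²/36.00 = 12.4500
df = 2
p-value (upper-tail) = 0.00198
At α=0.01: p < α → reject H₀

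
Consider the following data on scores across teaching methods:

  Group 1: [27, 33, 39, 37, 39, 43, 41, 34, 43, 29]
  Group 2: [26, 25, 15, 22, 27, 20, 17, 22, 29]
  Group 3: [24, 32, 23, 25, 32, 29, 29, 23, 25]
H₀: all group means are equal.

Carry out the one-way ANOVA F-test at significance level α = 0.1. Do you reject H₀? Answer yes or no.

reject H₀: yes

Group means [36.50, 22.56, 26.89], grand mean 28.929
SSB = Σnᵢ(x̄ᵢ−x̄)² = 976.246; SSW = ΣΣ(x−x̄ᵢ)² = 563.611
MSB = 976.246/2 = 488.1230; MSW = 563.611/25 = 22.5444
F = MSB/MSW = 21.6516
df = (2, 25)
p-value (upper-tail) = 0.00000
At α=0.1: p < α → reject H₀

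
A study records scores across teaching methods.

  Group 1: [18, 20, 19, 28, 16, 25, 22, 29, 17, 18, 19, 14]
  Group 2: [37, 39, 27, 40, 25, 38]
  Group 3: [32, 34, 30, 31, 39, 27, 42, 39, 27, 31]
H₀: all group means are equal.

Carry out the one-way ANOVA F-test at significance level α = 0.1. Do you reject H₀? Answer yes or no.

reject H₀: yes

Group means [20.42, 34.33, 33.20], grand mean 27.964
SSB = Σnᵢ(x̄ᵢ−x̄)² = 1201.114; SSW = ΣΣ(x−x̄ᵢ)² = 701.850
MSB = 1201.114/2 = 600.5571; MSW = 701.850/25 = 28.0740
F = MSB/MSW = 21.3919
df = (2, 25)
p-value (upper-tail) = 0.00000
At α=0.1: p < α → reject H₀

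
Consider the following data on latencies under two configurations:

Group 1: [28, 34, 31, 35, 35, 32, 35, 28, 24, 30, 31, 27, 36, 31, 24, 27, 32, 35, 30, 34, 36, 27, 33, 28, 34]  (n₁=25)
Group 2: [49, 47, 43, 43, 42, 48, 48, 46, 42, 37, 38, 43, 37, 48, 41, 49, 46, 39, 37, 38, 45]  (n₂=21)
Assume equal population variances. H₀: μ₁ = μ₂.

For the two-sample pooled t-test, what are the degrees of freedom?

degrees of freedom = 44

df = n₁ + n₂ − 2 = 25 + 21 − 2 = 44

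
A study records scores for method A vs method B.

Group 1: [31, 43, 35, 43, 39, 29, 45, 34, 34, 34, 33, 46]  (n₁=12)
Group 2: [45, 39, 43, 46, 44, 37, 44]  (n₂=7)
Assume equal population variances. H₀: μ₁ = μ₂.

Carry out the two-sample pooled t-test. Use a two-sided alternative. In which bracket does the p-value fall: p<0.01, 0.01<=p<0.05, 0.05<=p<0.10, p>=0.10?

x̄₁=37.167, s₁=5.781, n₁=12
x̄₂=42.571, s₂=3.309, n₂=7
s_p² = [11·5.781² + 6·3.309²]/17 = 25.4930
SE = √(s_p²·(1/12+1/7)) = 2.4013
t = (37.167−42.571)/2.4013 = -2.2508
df = 17
p-value (two-sided) = 0.03793
→ bracket: 0.01<=p<0.05

p-value bracket: 0.01<=p<0.05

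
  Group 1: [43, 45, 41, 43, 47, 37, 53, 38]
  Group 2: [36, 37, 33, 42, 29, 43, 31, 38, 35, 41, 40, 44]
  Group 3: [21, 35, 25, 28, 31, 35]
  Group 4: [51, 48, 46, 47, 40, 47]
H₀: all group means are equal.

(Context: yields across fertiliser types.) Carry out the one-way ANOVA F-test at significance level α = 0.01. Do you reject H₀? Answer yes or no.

Group means [43.38, 37.42, 29.17, 46.50], grand mean 39.062
SSB = Σnᵢ(x̄ᵢ−x̄)² = 1100.750; SSW = ΣΣ(x−x̄ᵢ)² = 661.125
MSB = 1100.750/3 = 366.9167; MSW = 661.125/28 = 23.6116
F = MSB/MSW = 15.5397
df = (3, 28)
p-value (upper-tail) = 0.00000
At α=0.01: p < α → reject H₀

reject H₀: yes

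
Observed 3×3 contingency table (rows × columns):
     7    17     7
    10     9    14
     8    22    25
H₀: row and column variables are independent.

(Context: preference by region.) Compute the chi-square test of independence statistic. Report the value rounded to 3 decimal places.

Row totals [31, 33, 55], col totals [25, 48, 46], n=119
χ² = (7−6.51)²/6.51 + (17−12.50)²/12.50 + (7−11.98)²/11.98 + (10−6.93)²/6.93 + (9−13.31)²/13.31 + (14−12.76)²/12.76 + (8−11.55)²/11.55 + (22−22.18)²/22.18 + (25−21.26)²/21.26 = 8.3524
df = 4

test statistic = 8.352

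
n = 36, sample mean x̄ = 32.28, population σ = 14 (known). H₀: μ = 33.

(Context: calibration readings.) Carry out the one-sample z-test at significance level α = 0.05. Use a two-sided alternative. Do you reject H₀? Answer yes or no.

SE = σ/√n = 14/√36 = 2.3333
z = (x̄−μ₀)/SE = (32.28−33)/2.3333 = -0.3086
p-value (two-sided) = 0.75765
At α=0.05: p ≥ α → fail to reject H₀

reject H₀: no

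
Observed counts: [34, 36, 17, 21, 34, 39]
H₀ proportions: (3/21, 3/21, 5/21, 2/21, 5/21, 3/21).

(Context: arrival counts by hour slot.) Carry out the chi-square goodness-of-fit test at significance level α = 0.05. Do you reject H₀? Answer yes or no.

n = 181; E_i = n·p_i = [25.86, 25.86, 43.10, 17.24, 43.10, 25.86]
χ² = (34−25.86)²/25.86 + (36−25.86)²/25.86 + (17−43.10)²/43.10 + (21−17.24)²/17.24 + (34−43.10)²/43.10 + (39−25.86)²/25.86 = 31.7652
df = 5
p-value (upper-tail) = 0.00001
At α=0.05: p < α → reject H₀

reject H₀: yes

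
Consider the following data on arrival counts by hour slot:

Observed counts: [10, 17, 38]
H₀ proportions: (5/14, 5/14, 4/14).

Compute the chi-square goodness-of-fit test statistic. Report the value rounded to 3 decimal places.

test statistic = 29.511

n = 65; E_i = n·p_i = [23.21, 23.21, 18.57]
χ² = (10−23.21)²/23.21 + (17−23.21)²/23.21 + (38−18.57)²/18.57 = 29.5108
df = 2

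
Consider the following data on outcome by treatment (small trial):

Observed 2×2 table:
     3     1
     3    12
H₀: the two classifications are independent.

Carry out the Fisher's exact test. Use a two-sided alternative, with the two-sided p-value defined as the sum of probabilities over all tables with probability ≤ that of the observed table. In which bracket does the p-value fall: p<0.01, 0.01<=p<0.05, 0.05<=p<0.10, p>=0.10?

p-value bracket: 0.05<=p<0.10

Margins: r₁=4, r₂=15, c₁=6, c₂=13, n=19
p_obs = C(4,3)·C(15,3)/C(19,6); sum pmf over tables with pmf ≤ p_obs
p-value (two-sided) = 0.07095
→ bracket: 0.05<=p<0.10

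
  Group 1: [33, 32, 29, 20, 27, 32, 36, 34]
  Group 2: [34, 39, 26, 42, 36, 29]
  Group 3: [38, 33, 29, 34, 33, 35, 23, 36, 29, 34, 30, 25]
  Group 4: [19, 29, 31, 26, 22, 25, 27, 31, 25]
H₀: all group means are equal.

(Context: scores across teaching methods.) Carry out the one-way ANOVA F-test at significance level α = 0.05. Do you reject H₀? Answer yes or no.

Group means [30.38, 34.33, 31.58, 26.11], grand mean 30.371
SSB = Σnᵢ(x̄ᵢ−x̄)² = 275.158; SSW = ΣΣ(x−x̄ᵢ)² = 707.014
MSB = 275.158/3 = 91.7192; MSW = 707.014/31 = 22.8069
F = MSB/MSW = 4.0216
df = (3, 31)
p-value (upper-tail) = 0.01583
At α=0.05: p < α → reject H₀

reject H₀: yes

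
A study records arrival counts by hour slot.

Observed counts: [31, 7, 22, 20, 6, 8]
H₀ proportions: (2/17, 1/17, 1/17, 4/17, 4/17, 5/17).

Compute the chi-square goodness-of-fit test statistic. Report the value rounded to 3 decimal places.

test statistic = 111.320

n = 94; E_i = n·p_i = [11.06, 5.53, 5.53, 22.12, 22.12, 27.65]
χ² = (31−11.06)²/11.06 + (7−5.53)²/5.53 + (22−5.53)²/5.53 + (20−22.12)²/22.12 + (6−22.12)²/22.12 + (8−27.65)²/27.65 = 111.3202
df = 5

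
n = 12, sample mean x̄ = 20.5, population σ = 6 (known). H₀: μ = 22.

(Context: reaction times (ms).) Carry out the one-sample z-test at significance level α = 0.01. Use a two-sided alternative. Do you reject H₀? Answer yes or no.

reject H₀: no

SE = σ/√n = 6/√12 = 1.7321
z = (x̄−μ₀)/SE = (20.5−22)/1.7321 = -0.8660
p-value (two-sided) = 0.38648
At α=0.01: p ≥ α → fail to reject H₀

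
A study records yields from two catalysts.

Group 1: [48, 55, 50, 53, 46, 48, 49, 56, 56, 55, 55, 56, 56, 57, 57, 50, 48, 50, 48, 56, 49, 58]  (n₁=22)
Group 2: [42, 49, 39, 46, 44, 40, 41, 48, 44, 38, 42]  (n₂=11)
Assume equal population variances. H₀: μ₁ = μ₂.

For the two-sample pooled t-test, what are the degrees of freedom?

df = n₁ + n₂ − 2 = 22 + 11 − 2 = 31

degrees of freedom = 31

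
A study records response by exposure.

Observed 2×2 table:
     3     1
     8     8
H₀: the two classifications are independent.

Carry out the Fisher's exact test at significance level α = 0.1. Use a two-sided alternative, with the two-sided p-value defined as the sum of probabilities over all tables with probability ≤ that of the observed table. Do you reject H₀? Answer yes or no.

Margins: r₁=4, r₂=16, c₁=11, c₂=9, n=20
p_obs = C(4,3)·C(16,8)/C(20,11); sum pmf over tables with pmf ≤ p_obs
p-value (two-sided) = 0.59133
At α=0.1: p ≥ α → fail to reject H₀

reject H₀: no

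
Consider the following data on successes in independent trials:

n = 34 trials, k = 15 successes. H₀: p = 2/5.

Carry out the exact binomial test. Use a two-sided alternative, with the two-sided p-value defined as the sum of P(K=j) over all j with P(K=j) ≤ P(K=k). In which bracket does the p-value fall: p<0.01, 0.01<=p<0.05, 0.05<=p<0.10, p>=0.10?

Exact binomial: n=34, k=15, p₀=2/5=0.4000
P(X=j) = C(n,j)·p₀^j·(1−p₀)^(n−j); p = Σ P(X=j) over j with P(X=j) ≤ P(X=15)
p-value (two-sided) = 0.72677
→ bracket: p>=0.10

p-value bracket: p>=0.10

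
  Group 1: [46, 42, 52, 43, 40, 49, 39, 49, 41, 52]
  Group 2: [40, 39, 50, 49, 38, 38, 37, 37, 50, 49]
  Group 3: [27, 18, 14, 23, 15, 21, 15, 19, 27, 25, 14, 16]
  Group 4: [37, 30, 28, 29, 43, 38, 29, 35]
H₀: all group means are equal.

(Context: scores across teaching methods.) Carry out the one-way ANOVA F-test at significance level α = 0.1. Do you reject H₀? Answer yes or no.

reject H₀: yes

Group means [45.30, 42.70, 19.50, 33.62], grand mean 34.575
SSB = Σnᵢ(x̄ᵢ−x̄)² = 4544.700; SSW = ΣΣ(x−x̄ᵢ)² = 1017.075
MSB = 4544.700/3 = 1514.9000; MSW = 1017.075/36 = 28.2521
F = MSB/MSW = 53.6208
df = (3, 36)
p-value (upper-tail) = 0.00000
At α=0.1: p < α → reject H₀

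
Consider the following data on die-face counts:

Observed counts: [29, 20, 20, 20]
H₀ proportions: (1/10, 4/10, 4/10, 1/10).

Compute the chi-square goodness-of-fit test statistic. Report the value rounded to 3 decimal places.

test statistic = 72.910

n = 89; E_i = n·p_i = [8.90, 35.60, 35.60, 8.90]
χ² = (29−8.90)²/8.90 + (20−35.60)²/35.60 + (20−35.60)²/35.60 + (20−8.90)²/8.90 = 72.9101
df = 3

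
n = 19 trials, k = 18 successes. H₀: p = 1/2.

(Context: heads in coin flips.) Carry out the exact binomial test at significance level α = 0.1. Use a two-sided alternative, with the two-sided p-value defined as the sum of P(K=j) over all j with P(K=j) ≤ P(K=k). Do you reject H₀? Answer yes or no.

reject H₀: yes

Exact binomial: n=19, k=18, p₀=1/2=0.5000
P(X=j) = C(n,j)·p₀^j·(1−p₀)^(n−j); p = Σ P(X=j) over j with P(X=j) ≤ P(X=18)
p-value (two-sided) = 0.00008
At α=0.1: p < α → reject H₀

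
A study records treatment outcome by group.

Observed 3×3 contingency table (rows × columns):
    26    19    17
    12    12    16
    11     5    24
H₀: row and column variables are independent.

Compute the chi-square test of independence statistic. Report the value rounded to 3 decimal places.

Row totals [62, 40, 40], col totals [49, 36, 57], n=142
χ² = (26−21.39)²/21.39 + (19−15.72)²/15.72 + (17−24.89)²/24.89 + (12−13.80)²/13.80 + (12−10.14)²/10.14 + (16−16.06)²/16.06 + (11−13.80)²/13.80 + (5−10.14)²/10.14 + (24−16.06)²/16.06 = 11.8581
df = 4

test statistic = 11.858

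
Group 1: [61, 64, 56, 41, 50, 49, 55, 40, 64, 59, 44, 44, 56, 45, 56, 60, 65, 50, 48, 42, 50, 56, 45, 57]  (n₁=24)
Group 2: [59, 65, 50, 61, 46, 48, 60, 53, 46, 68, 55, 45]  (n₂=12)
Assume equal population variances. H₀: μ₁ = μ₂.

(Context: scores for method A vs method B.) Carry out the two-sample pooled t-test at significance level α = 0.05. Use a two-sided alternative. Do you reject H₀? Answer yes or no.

reject H₀: no

x̄₁=52.375, s₁=7.728, n₁=24
x̄₂=54.667, s₂=7.889, n₂=12
s_p² = [23·7.728² + 11·7.889²]/34 = 60.5380
SE = √(s_p²·(1/24+1/12)) = 2.7509
t = (52.375−54.667)/2.7509 = -0.8331
df = 34
p-value (two-sided) = 0.41062
At α=0.05: p ≥ α → fail to reject H₀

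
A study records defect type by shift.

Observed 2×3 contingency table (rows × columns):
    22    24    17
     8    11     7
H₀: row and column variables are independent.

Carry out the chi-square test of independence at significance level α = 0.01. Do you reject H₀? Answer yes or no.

reject H₀: no

Row totals [63, 26], col totals [30, 35, 24], n=89
χ² = (22−21.24)²/21.24 + (24−24.78)²/24.78 + (17−16.99)²/16.99 + (8−8.76)²/8.76 + (11−10.22)²/10.22 + (7−7.01)²/7.01 = 0.1772
df = 2
p-value (upper-tail) = 0.91523
At α=0.01: p ≥ α → fail to reject H₀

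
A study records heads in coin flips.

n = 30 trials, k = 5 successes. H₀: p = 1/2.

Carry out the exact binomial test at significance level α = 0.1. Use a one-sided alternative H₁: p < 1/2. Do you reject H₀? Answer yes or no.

Exact binomial: n=30, k=5, p₀=1/2=0.5000
P(X≤5) from Σ C(n,i)·p₀^i·(1−p₀)^(n−i)
p-value (one-sided, H₁ less) = 0.00016
At α=0.1: p < α → reject H₀

reject H₀: yes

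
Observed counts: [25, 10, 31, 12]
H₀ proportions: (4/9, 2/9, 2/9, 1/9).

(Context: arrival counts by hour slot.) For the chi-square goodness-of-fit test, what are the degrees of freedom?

df = k − 1 = 4 − 1 = 3

degrees of freedom = 3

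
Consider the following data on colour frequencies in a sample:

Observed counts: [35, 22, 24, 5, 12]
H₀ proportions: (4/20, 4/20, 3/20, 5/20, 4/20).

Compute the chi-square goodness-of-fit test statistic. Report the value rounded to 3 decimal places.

n = 98; E_i = n·p_i = [19.60, 19.60, 14.70, 24.50, 19.60]
χ² = (35−19.60)²/19.60 + (22−19.60)²/19.60 + (24−14.70)²/14.70 + (5−24.50)²/24.50 + (12−19.60)²/19.60 = 36.7449
df = 4

test statistic = 36.745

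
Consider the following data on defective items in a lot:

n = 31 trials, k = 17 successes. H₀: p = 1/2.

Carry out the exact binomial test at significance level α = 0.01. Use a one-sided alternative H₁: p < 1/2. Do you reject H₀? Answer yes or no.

Exact binomial: n=31, k=17, p₀=1/2=0.5000
P(X≤17) from Σ C(n,i)·p₀^i·(1−p₀)^(n−i)
p-value (one-sided, H₁ less) = 0.76344
At α=0.01: p ≥ α → fail to reject H₀

reject H₀: no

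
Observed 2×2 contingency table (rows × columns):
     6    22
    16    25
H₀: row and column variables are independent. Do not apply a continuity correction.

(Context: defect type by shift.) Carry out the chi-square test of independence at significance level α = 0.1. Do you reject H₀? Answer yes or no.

Row totals [28, 41], col totals [22, 47], n=69
χ² = (6−8.93)²/8.93 + (22−19.07)²/19.07 + (16−13.07)²/13.07 + (25−27.93)²/27.93 = 2.3719
df = 1
p-value (upper-tail) = 0.12354
At α=0.1: p ≥ α → fail to reject H₀

reject H₀: no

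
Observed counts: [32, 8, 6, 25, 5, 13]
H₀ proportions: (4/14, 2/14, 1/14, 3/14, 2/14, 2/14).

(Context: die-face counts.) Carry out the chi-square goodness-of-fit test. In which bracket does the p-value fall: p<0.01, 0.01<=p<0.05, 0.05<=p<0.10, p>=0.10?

p-value bracket: 0.05<=p<0.10

n = 89; E_i = n·p_i = [25.43, 12.71, 6.36, 19.07, 12.71, 12.71]
χ² = (32−25.43)²/25.43 + (8−12.71)²/12.71 + (6−6.36)²/6.36 + (25−19.07)²/19.07 + (5−12.71)²/12.71 + (13−12.71)²/12.71 = 9.9963
df = 5
p-value (upper-tail) = 0.07534
→ bracket: 0.05<=p<0.10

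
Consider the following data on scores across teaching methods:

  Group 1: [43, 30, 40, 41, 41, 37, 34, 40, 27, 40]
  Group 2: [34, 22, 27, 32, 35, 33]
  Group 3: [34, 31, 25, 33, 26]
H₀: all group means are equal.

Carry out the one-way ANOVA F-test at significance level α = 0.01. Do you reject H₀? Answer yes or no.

reject H₀: no

Group means [37.30, 30.50, 29.80], grand mean 33.571
SSB = Σnᵢ(x̄ᵢ−x̄)² = 266.743; SSW = ΣΣ(x−x̄ᵢ)² = 444.400
MSB = 266.743/2 = 133.3714; MSW = 444.400/18 = 24.6889
F = MSB/MSW = 5.4021
df = (2, 18)
p-value (upper-tail) = 0.01453
At α=0.01: p ≥ α → fail to reject H₀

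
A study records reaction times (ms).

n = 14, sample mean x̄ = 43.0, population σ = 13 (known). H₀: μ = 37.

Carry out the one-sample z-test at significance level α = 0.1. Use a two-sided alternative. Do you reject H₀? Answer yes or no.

SE = σ/√n = 13/√14 = 3.4744
z = (x̄−μ₀)/SE = (43.0−37)/3.4744 = 1.7269
p-value (two-sided) = 0.08418
At α=0.1: p < α → reject H₀

reject H₀: yes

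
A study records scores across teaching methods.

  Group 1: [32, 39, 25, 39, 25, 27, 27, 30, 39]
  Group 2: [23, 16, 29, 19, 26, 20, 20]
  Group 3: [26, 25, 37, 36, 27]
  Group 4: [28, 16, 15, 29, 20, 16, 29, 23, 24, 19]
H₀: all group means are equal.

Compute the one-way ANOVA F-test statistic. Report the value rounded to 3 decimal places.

test statistic = 7.036

Group means [31.44, 21.86, 30.20, 21.90], grand mean 26.000
SSB = Σnᵢ(x̄ᵢ−x̄)² = 643.221; SSW = ΣΣ(x−x̄ᵢ)² = 822.779
MSB = 643.221/3 = 214.4069; MSW = 822.779/27 = 30.4733
F = MSB/MSW = 7.0359
df = (3, 27)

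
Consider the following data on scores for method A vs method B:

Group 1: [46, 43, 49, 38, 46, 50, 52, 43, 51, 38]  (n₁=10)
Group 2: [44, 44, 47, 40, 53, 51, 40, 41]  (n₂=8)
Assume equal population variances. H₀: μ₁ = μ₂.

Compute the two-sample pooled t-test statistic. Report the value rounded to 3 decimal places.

x̄₁=45.600, s₁=5.060, n₁=10
x̄₂=45.000, s₂=4.957, n₂=8
s_p² = [9·5.060² + 7·4.957²]/16 = 25.1500
SE = √(s_p²·(1/10+1/8)) = 2.3788
t = (45.600−45.000)/2.3788 = 0.2522
df = 16

test statistic = 0.252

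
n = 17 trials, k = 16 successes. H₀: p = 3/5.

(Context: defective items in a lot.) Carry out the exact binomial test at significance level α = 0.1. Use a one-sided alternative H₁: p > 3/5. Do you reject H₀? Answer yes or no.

Exact binomial: n=17, k=16, p₀=3/5=0.6000
P(X≥16) from Σ C(n,i)·p₀^i·(1−p₀)^(n−i)
p-value (one-sided, H₁ greater) = 0.00209
At α=0.1: p < α → reject H₀

reject H₀: yes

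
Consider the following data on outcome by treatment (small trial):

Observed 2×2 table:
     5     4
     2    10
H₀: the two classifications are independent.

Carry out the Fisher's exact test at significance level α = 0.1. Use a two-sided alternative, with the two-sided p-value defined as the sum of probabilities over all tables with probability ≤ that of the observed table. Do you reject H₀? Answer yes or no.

reject H₀: no

Margins: r₁=9, r₂=12, c₁=7, c₂=14, n=21
p_obs = C(9,5)·C(12,2)/C(21,7); sum pmf over tables with pmf ≤ p_obs
p-value (two-sided) = 0.15882
At α=0.1: p ≥ α → fail to reject H₀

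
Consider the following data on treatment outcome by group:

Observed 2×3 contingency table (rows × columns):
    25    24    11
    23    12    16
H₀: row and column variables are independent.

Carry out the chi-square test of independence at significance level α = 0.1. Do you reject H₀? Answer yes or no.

reject H₀: no

Row totals [60, 51], col totals [48, 36, 27], n=111
χ² = (25−25.95)²/25.95 + (24−19.46)²/19.46 + (11−14.59)²/14.59 + (23−22.05)²/22.05 + (12−16.54)²/16.54 + (16−12.41)²/12.41 = 4.3078
df = 2
p-value (upper-tail) = 0.11603
At α=0.1: p ≥ α → fail to reject H₀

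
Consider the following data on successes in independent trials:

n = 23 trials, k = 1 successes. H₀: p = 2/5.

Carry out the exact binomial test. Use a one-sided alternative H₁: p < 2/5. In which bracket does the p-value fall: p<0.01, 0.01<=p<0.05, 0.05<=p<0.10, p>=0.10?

p-value bracket: p<0.01

Exact binomial: n=23, k=1, p₀=2/5=0.4000
P(X≤1) from Σ C(n,i)·p₀^i·(1−p₀)^(n−i)
p-value (one-sided, H₁ less) = 0.00013
→ bracket: p<0.01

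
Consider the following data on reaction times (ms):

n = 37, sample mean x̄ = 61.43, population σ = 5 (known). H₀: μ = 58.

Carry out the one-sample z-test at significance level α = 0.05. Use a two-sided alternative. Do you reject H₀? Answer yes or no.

reject H₀: yes

SE = σ/√n = 5/√37 = 0.8220
z = (x̄−μ₀)/SE = (61.43−58)/0.8220 = 4.1728
p-value (two-sided) = 0.00003
At α=0.05: p < α → reject H₀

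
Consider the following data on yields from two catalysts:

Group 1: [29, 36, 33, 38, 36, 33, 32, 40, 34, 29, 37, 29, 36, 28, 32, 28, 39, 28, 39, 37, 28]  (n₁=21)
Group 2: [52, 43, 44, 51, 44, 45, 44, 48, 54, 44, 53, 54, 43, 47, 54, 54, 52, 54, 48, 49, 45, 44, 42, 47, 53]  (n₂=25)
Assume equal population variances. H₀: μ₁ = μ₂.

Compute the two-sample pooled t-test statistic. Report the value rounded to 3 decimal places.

test statistic = -11.774

x̄₁=33.381, s₁=4.201, n₁=21
x̄₂=48.320, s₂=4.356, n₂=25
s_p² = [20·4.201² + 24·4.356²]/44 = 18.3726
SE = √(s_p²·(1/21+1/25)) = 1.2688
t = (33.381−48.320)/1.2688 = -11.7744
df = 44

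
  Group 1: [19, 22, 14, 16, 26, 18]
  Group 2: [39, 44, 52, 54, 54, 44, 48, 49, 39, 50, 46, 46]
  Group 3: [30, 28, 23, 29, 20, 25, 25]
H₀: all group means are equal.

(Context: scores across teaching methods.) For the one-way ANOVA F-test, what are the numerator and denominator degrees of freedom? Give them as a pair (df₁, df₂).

degrees of freedom = [2, 22]

k = 3 groups, N = 25 total
df = (k−1, N−k) = (3−1, 25−3) = (2, 22)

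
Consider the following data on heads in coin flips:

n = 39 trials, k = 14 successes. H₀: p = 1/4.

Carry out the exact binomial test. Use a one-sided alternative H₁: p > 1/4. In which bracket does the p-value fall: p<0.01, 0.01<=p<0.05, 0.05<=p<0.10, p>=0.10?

p-value bracket: 0.05<=p<0.10

Exact binomial: n=39, k=14, p₀=1/4=0.2500
P(X≥14) from Σ C(n,i)·p₀^i·(1−p₀)^(n−i)
p-value (one-sided, H₁ greater) = 0.08615
→ bracket: 0.05<=p<0.10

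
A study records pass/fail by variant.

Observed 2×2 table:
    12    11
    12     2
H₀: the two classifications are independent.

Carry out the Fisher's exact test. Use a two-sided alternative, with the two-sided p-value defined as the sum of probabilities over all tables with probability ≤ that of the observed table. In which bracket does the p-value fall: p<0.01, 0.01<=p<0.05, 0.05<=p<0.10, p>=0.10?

Margins: r₁=23, r₂=14, c₁=24, c₂=13, n=37
p_obs = C(23,12)·C(14,12)/C(37,24); sum pmf over tables with pmf ≤ p_obs
p-value (two-sided) = 0.07404
→ bracket: 0.05<=p<0.10

p-value bracket: 0.05<=p<0.10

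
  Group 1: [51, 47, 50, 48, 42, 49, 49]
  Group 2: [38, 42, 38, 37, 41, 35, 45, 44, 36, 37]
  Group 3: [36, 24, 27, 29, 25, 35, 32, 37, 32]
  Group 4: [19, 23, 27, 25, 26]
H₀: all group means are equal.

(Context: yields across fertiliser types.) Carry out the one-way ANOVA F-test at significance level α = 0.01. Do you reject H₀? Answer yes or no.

reject H₀: yes

Group means [48.00, 39.30, 30.78, 24.00], grand mean 36.323
SSB = Σnᵢ(x̄ᵢ−x̄)² = 2079.119; SSW = ΣΣ(x−x̄ᵢ)² = 383.656
MSB = 2079.119/3 = 693.0395; MSW = 383.656/27 = 14.2095
F = MSB/MSW = 48.7731
df = (3, 27)
p-value (upper-tail) = 0.00000
At α=0.01: p < α → reject H₀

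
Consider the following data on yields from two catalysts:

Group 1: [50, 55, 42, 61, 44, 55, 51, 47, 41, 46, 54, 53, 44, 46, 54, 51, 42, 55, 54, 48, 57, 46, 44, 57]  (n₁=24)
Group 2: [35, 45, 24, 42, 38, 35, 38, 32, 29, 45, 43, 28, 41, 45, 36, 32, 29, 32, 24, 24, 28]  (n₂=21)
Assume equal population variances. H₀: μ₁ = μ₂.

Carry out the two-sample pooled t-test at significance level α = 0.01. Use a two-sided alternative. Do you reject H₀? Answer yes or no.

x̄₁=49.875, s₁=5.636, n₁=24
x̄₂=34.524, s₂=7.153, n₂=21
s_p² = [23·5.636² + 20·7.153²]/43 = 40.7875
SE = √(s_p²·(1/24+1/21)) = 1.9083
t = (49.875−34.524)/1.9083 = 8.0443
df = 43
p-value (two-sided) = 0.00000
At α=0.01: p < α → reject H₀

reject H₀: yes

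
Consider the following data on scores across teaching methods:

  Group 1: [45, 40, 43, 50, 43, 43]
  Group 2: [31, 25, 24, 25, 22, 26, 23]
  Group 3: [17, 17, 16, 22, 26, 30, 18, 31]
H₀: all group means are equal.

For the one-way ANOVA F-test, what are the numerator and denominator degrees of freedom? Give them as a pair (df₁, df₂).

degrees of freedom = [2, 18]

k = 3 groups, N = 21 total
df = (k−1, N−k) = (3−1, 21−3) = (2, 18)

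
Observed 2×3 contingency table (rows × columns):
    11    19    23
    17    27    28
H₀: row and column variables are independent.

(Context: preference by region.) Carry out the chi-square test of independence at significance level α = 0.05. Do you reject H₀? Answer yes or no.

reject H₀: no

Row totals [53, 72], col totals [28, 46, 51], n=125
χ² = (11−11.87)²/11.87 + (19−19.50)²/19.50 + (23−21.62)²/21.62 + (17−16.13)²/16.13 + (27−26.50)²/26.50 + (28−29.38)²/29.38 = 0.2858
df = 2
p-value (upper-tail) = 0.86683
At α=0.05: p ≥ α → fail to reject H₀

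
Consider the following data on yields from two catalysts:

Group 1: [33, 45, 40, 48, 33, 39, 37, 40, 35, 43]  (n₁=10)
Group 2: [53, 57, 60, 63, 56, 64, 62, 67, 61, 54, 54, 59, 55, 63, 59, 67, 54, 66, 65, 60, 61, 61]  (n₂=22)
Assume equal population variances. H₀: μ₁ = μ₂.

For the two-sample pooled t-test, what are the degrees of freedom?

degrees of freedom = 30

df = n₁ + n₂ − 2 = 10 + 22 − 2 = 30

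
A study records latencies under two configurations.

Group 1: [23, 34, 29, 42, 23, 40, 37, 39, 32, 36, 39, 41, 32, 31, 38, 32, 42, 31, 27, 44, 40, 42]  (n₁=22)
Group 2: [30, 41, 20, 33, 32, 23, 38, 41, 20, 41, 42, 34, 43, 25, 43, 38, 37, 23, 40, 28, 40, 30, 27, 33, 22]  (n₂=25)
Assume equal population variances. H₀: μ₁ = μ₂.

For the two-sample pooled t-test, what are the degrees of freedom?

degrees of freedom = 45

df = n₁ + n₂ − 2 = 22 + 25 − 2 = 45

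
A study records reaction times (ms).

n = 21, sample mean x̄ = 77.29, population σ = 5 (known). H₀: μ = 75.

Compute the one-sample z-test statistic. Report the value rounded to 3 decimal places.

test statistic = 2.099

SE = σ/√n = 5/√21 = 1.0911
z = (x̄−μ₀)/SE = (77.29−75)/1.0911 = 2.0988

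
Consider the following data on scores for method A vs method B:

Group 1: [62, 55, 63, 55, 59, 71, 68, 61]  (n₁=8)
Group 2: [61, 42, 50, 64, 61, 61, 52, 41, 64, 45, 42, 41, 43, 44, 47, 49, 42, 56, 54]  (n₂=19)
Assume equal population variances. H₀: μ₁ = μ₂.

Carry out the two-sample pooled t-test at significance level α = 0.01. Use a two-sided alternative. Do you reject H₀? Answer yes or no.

reject H₀: yes

x̄₁=61.750, s₁=5.676, n₁=8
x̄₂=50.474, s₂=8.435, n₂=19
s_p² = [7·5.676² + 18·8.435²]/25 = 60.2495
SE = √(s_p²·(1/8+1/19)) = 3.2714
t = (61.750−50.474)/3.2714 = 3.4469
df = 25
p-value (two-sided) = 0.00202
At α=0.01: p < α → reject H₀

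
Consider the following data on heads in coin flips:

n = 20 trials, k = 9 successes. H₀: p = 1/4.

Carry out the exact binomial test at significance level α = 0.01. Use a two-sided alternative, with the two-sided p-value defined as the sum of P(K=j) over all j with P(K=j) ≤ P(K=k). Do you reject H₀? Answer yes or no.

Exact binomial: n=20, k=9, p₀=1/4=0.2500
P(X=j) = C(n,j)·p₀^j·(1−p₀)^(n−j); p = Σ P(X=j) over j with P(X=j) ≤ P(X=9)
p-value (two-sided) = 0.06524
At α=0.01: p ≥ α → fail to reject H₀

reject H₀: no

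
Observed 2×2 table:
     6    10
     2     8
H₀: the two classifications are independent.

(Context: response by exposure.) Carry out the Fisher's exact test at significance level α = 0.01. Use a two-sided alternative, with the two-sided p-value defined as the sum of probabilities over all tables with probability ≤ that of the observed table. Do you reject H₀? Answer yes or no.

reject H₀: no

Margins: r₁=16, r₂=10, c₁=8, c₂=18, n=26
p_obs = C(16,6)·C(10,2)/C(26,8); sum pmf over tables with pmf ≤ p_obs
p-value (two-sided) = 0.41985
At α=0.01: p ≥ α → fail to reject H₀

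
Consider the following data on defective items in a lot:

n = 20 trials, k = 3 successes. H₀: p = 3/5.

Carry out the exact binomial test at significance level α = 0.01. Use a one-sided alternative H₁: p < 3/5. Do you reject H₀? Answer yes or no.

reject H₀: yes

Exact binomial: n=20, k=3, p₀=3/5=0.6000
P(X≤3) from Σ C(n,i)·p₀^i·(1−p₀)^(n−i)
p-value (one-sided, H₁ less) = 0.00005
At α=0.01: p < α → reject H₀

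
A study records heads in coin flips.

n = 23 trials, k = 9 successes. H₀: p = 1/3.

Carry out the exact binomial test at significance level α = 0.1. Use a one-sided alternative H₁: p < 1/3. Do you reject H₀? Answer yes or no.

Exact binomial: n=23, k=9, p₀=1/3=0.3333
P(X≤9) from Σ C(n,i)·p₀^i·(1−p₀)^(n−i)
p-value (one-sided, H₁ less) = 0.79357
At α=0.1: p ≥ α → fail to reject H₀

reject H₀: no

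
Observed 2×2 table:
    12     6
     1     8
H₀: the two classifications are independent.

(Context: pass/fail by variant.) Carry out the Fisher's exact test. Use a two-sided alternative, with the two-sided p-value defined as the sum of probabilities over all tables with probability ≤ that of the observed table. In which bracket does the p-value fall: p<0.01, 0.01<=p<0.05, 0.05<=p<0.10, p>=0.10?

Margins: r₁=18, r₂=9, c₁=13, c₂=14, n=27
p_obs = C(18,12)·C(9,1)/C(27,13); sum pmf over tables with pmf ≤ p_obs
p-value (two-sided) = 0.01275
→ bracket: 0.01<=p<0.05

p-value bracket: 0.01<=p<0.05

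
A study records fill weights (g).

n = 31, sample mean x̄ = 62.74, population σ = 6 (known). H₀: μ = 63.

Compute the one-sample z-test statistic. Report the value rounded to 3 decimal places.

test statistic = -0.241

SE = σ/√n = 6/√31 = 1.0776
z = (x̄−μ₀)/SE = (62.74−63)/1.0776 = -0.2413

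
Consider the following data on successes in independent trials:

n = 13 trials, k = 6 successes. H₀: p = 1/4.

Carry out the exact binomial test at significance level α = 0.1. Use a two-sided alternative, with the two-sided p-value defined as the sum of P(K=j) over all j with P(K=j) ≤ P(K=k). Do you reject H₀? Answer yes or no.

Exact binomial: n=13, k=6, p₀=1/4=0.2500
P(X=j) = C(n,j)·p₀^j·(1−p₀)^(n−j); p = Σ P(X=j) over j with P(X=j) ≤ P(X=6)
p-value (two-sided) = 0.10397
At α=0.1: p ≥ α → fail to reject H₀

reject H₀: no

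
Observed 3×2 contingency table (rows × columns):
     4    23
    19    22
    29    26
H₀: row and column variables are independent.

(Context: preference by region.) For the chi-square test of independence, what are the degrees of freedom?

degrees of freedom = 2

df = (r−1)(c−1) = (3−1)·(2−1) = 2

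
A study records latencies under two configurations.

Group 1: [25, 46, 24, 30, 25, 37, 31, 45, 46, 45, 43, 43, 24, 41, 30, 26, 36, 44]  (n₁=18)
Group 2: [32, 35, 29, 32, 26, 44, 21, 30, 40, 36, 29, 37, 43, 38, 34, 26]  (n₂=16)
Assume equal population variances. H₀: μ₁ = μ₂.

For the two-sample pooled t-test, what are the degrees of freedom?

df = n₁ + n₂ − 2 = 18 + 16 − 2 = 32

degrees of freedom = 32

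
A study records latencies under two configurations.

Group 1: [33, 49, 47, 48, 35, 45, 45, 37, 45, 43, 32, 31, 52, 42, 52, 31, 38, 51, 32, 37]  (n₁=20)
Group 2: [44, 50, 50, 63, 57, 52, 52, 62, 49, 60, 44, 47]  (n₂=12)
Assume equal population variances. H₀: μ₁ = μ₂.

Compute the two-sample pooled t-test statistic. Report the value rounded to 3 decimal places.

x̄₁=41.250, s₁=7.419, n₁=20
x̄₂=52.500, s₂=6.585, n₂=12
s_p² = [19·7.419² + 11·6.585²]/30 = 50.7583
SE = √(s_p²·(1/20+1/12)) = 2.6015
t = (41.250−52.500)/2.6015 = -4.3244
df = 30

test statistic = -4.324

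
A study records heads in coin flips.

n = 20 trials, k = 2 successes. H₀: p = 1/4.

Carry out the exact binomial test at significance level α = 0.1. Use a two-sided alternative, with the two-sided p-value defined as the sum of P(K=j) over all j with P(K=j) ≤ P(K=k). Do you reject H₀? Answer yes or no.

Exact binomial: n=20, k=2, p₀=1/4=0.2500
P(X=j) = C(n,j)·p₀^j·(1−p₀)^(n−j); p = Σ P(X=j) over j with P(X=j) ≤ P(X=2)
p-value (two-sided) = 0.19307
At α=0.1: p ≥ α → fail to reject H₀

reject H₀: no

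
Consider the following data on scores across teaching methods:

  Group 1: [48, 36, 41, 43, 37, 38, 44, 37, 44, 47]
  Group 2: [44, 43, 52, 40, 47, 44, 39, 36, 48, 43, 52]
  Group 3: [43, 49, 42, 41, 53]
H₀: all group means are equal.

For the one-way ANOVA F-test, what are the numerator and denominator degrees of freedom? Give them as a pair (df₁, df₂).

degrees of freedom = [2, 23]

k = 3 groups, N = 26 total
df = (k−1, N−k) = (3−1, 26−3) = (2, 23)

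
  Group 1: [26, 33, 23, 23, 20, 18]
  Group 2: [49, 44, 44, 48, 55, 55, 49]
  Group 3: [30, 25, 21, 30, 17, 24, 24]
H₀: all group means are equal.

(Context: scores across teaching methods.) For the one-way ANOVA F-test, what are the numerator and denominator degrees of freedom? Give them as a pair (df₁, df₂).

degrees of freedom = [2, 17]

k = 3 groups, N = 20 total
df = (k−1, N−k) = (3−1, 20−3) = (2, 17)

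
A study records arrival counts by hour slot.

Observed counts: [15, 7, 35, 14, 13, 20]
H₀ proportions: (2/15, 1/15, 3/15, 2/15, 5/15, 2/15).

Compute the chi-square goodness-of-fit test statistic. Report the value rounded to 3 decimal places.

n = 104; E_i = n·p_i = [13.87, 6.93, 20.80, 13.87, 34.67, 13.87]
χ² = (15−13.87)²/13.87 + (7−6.93)²/6.93 + (35−20.80)²/20.80 + (14−13.87)²/13.87 + (13−34.67)²/34.67 + (20−13.87)²/13.87 = 26.0433
df = 5

test statistic = 26.043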